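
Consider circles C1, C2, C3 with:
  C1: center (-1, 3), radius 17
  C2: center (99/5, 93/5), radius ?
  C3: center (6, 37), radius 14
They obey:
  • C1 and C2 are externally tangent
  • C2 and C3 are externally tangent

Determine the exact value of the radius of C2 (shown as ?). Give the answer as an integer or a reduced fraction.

1. [ext C1·C2]  r_C2² + 34r_C2 − 387 = 0  ⇒  r_C2 = 9 (r>0 drops 1)
2. [ext C2·C3]  r_C2² + 28r_C2 − 333 = 0  ⇒  r_C2 = 9 (r>0 drops 1)

9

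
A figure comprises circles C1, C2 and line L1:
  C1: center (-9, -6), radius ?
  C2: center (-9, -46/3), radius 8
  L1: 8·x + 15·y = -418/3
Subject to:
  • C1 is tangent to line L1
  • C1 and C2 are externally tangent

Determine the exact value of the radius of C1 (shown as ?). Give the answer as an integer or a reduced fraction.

1. [C1‖L1]  r_C1² − 16/9 = 0  ⇒  r_C1 = 4/3 (r>0 drops 1)
2. [ext C1·C2]  r_C1² + 16r_C1 − 208/9 = 0  ⇒  r_C1 = 4/3 (r>0 drops 1)

4/3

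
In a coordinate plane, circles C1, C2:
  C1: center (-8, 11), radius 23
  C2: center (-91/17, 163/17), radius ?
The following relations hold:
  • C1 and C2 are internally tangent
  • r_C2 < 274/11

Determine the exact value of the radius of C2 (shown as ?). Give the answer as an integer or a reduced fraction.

1. [int C1,C2]  r_C2² − 46r_C2 + 520 = 0  ⇒  r_C2 = 20 or 26
2. given r_C2 < 274/11: keep 20

20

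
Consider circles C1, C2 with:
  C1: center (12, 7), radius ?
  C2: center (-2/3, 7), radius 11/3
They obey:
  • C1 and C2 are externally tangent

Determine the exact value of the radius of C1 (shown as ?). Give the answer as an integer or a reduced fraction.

9

1. [ext C1·C2]  r_C1² + (22/3)r_C1 − 147 = 0  ⇒  r_C1 = 9 (r>0 drops 1)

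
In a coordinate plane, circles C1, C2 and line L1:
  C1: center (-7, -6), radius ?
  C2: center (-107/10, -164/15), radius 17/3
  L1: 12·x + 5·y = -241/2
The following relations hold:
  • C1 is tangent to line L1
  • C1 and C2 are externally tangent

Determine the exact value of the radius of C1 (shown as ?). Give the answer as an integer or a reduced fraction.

1/2

1. [C1‖L1]  r_C1² − 1/4 = 0  ⇒  r_C1 = 1/2 (r>0 drops 1)
2. [ext C1·C2]  r_C1² + (34/3)r_C1 − 71/12 = 0  ⇒  r_C1 = 1/2 (r>0 drops 1)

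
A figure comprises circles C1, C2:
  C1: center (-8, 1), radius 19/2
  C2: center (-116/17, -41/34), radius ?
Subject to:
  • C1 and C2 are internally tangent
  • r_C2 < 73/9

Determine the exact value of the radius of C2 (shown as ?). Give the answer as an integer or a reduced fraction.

1. [int C1,C2]  r_C2² − 19r_C2 + 84 = 0  ⇒  r_C2 = 7 or 12
2. given r_C2 < 73/9: keep 7

7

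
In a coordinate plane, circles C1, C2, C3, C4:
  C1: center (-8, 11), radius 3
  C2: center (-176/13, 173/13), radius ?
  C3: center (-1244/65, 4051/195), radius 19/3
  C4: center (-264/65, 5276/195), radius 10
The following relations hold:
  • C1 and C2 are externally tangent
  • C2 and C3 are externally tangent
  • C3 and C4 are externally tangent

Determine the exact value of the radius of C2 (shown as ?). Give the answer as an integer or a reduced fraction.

3

1. [ext C1·C2]  r_C2² + 6r_C2 − 27 = 0  ⇒  r_C2 = 3 (r>0 drops 1)
2. [ext C2·C3]  r_C2² + (38/3)r_C2 − 47 = 0  ⇒  r_C2 = 3 (r>0 drops 1)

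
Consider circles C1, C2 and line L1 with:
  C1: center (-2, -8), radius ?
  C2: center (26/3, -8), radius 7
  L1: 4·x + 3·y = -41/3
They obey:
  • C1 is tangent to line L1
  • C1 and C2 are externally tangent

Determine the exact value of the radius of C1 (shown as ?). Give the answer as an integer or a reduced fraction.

1. [C1‖L1]  r_C1² − 121/9 = 0  ⇒  r_C1 = 11/3 (r>0 drops 1)
2. [ext C1·C2]  r_C1² + 14r_C1 − 583/9 = 0  ⇒  r_C1 = 11/3 (r>0 drops 1)

11/3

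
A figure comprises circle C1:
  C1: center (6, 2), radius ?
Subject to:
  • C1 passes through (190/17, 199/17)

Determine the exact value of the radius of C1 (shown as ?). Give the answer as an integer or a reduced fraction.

1. [C1∋P]  r_C1² − 121 = 0  ⇒  r_C1 = 11 (r>0 drops 1)

11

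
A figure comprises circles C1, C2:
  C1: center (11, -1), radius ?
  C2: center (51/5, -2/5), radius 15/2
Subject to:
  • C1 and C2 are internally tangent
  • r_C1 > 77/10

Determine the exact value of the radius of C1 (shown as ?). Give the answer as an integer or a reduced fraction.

1. [int C1,C2]  r_C1² − 15r_C1 + 221/4 = 0  ⇒  r_C1 = 13/2 or 17/2
2. given r_C1 > 77/10: keep 17/2

17/2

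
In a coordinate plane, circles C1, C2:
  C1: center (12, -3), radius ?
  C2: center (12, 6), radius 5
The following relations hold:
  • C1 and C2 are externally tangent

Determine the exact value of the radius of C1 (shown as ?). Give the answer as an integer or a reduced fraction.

4

1. [ext C1·C2]  r_C1² + 10r_C1 − 56 = 0  ⇒  r_C1 = 4 (r>0 drops 1)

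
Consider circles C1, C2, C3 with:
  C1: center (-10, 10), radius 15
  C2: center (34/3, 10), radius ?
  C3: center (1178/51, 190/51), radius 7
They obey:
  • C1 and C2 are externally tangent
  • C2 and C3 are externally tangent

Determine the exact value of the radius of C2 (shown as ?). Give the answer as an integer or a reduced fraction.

19/3

1. [ext C1·C2]  r_C2² + 30r_C2 − 2071/9 = 0  ⇒  r_C2 = 19/3 (r>0 drops 1)
2. [ext C2·C3]  r_C2² + 14r_C2 − 1159/9 = 0  ⇒  r_C2 = 19/3 (r>0 drops 1)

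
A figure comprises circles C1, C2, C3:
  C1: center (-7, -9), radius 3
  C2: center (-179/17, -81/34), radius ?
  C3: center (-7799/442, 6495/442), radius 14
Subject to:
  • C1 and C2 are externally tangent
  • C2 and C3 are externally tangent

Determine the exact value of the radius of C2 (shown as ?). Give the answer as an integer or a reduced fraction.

9/2

1. [ext C1·C2]  r_C2² + 6r_C2 − 189/4 = 0  ⇒  r_C2 = 9/2 (r>0 drops 1)
2. [ext C2·C3]  r_C2² + 28r_C2 − 585/4 = 0  ⇒  r_C2 = 9/2 (r>0 drops 1)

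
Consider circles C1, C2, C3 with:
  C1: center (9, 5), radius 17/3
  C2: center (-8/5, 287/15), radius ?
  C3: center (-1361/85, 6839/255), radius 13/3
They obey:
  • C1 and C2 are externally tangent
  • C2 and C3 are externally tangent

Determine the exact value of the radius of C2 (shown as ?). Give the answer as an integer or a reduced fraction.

1. [ext C1·C2]  r_C2² + (34/3)r_C2 − 280 = 0  ⇒  r_C2 = 12 (r>0 drops 1)
2. [ext C2·C3]  r_C2² + (26/3)r_C2 − 248 = 0  ⇒  r_C2 = 12 (r>0 drops 1)

12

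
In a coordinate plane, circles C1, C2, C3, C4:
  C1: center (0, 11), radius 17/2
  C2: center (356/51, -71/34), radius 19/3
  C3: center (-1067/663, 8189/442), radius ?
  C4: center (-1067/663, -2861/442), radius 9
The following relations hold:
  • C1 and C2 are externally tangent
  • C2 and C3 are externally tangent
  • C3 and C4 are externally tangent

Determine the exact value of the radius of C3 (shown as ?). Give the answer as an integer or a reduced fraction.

16

1. [ext C2·C3]  r_C3² + (38/3)r_C3 − 1376/3 = 0  ⇒  r_C3 = 16 (r>0 drops 1)
2. [ext C3·C4]  r_C3² + 18r_C3 − 544 = 0  ⇒  r_C3 = 16 (r>0 drops 1)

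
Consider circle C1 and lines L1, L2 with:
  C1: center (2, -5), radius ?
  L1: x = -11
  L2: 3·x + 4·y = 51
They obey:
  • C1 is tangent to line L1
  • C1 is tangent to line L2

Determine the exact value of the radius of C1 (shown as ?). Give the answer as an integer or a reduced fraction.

13

1. [C1‖L1]  r_C1² − 169 = 0  ⇒  r_C1 = 13 (r>0 drops 1)
2. [C1‖L2]  r_C1² − 169 = 0  ⇒  r_C1 = 13 (r>0 drops 1)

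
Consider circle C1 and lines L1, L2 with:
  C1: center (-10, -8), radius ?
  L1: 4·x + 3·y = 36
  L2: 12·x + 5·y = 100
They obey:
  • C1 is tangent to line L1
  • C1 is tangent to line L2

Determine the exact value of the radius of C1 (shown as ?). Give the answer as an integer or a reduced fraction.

20

1. [C1‖L1]  r_C1² − 400 = 0  ⇒  r_C1 = 20 (r>0 drops 1)
2. [C1‖L2]  r_C1² − 400 = 0  ⇒  r_C1 = 20 (r>0 drops 1)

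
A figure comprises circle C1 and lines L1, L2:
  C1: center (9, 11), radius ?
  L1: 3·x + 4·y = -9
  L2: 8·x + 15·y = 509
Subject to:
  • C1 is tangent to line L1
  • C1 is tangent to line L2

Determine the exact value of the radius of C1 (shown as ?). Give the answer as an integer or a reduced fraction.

16

1. [C1‖L1]  r_C1² − 256 = 0  ⇒  r_C1 = 16 (r>0 drops 1)
2. [C1‖L2]  r_C1² − 256 = 0  ⇒  r_C1 = 16 (r>0 drops 1)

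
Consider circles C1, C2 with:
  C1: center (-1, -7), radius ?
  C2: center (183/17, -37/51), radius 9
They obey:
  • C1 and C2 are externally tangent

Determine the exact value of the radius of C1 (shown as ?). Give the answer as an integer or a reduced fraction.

1. [ext C1·C2]  r_C1² + 18r_C1 − 871/9 = 0  ⇒  r_C1 = 13/3 (r>0 drops 1)

13/3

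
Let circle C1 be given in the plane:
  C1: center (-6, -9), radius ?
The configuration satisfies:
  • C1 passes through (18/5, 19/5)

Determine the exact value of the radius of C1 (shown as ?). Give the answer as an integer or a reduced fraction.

1. [C1∋P]  r_C1² − 256 = 0  ⇒  r_C1 = 16 (r>0 drops 1)

16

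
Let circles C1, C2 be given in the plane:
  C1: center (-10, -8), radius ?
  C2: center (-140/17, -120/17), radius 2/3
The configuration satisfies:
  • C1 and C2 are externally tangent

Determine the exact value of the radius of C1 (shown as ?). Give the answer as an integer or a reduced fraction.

4/3

1. [ext C1·C2]  r_C1² + (4/3)r_C1 − 32/9 = 0  ⇒  r_C1 = 4/3 (r>0 drops 1)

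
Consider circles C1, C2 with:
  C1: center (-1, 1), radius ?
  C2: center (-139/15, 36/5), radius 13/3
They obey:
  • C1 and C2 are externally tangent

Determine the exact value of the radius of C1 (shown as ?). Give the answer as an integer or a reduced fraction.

1. [ext C1·C2]  r_C1² + (26/3)r_C1 − 88 = 0  ⇒  r_C1 = 6 (r>0 drops 1)

6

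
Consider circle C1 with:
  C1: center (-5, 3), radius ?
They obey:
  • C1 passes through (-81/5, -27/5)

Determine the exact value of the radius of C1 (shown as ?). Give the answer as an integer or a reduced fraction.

14

1. [C1∋P]  r_C1² − 196 = 0  ⇒  r_C1 = 14 (r>0 drops 1)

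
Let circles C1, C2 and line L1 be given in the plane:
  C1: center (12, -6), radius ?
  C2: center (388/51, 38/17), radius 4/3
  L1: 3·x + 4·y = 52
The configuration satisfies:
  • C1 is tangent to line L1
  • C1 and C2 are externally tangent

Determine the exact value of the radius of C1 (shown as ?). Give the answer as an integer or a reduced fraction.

8

1. [C1‖L1]  r_C1² − 64 = 0  ⇒  r_C1 = 8 (r>0 drops 1)
2. [ext C1·C2]  r_C1² + (8/3)r_C1 − 256/3 = 0  ⇒  r_C1 = 8 (r>0 drops 1)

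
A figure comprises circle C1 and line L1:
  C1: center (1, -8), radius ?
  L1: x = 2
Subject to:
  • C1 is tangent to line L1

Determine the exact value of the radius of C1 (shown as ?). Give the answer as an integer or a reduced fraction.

1

1. [C1‖L1]  r_C1² − 1 = 0  ⇒  r_C1 = 1 (r>0 drops 1)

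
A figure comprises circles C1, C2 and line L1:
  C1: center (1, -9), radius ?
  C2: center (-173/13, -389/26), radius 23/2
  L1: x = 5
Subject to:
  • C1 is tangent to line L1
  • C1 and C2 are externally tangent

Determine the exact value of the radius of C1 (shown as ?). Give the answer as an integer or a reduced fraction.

1. [C1‖L1]  r_C1² − 16 = 0  ⇒  r_C1 = 4 (r>0 drops 1)
2. [ext C1·C2]  r_C1² + 23r_C1 − 108 = 0  ⇒  r_C1 = 4 (r>0 drops 1)

4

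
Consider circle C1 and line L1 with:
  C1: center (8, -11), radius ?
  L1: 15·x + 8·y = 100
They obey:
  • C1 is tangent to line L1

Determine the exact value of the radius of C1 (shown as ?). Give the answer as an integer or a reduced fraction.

4

1. [C1‖L1]  r_C1² − 16 = 0  ⇒  r_C1 = 4 (r>0 drops 1)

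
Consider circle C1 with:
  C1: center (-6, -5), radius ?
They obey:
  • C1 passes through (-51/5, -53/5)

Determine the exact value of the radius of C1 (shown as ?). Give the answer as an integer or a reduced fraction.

7

1. [C1∋P]  r_C1² − 49 = 0  ⇒  r_C1 = 7 (r>0 drops 1)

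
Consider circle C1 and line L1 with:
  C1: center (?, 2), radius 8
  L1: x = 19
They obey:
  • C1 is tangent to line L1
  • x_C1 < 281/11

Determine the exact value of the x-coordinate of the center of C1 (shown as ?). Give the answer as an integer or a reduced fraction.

1. [C1‖L1]  x_C1² − 38x_C1 + 297 = 0  ⇒  x_C1 = 11 or 27
2. given x_C1 < 281/11: keep 11

11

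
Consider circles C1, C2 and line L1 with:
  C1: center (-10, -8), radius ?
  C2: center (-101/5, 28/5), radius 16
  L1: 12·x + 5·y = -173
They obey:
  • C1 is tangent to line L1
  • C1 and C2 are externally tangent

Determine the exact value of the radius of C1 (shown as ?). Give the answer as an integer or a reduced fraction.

1. [C1‖L1]  r_C1² − 1 = 0  ⇒  r_C1 = 1 (r>0 drops 1)
2. [ext C1·C2]  r_C1² + 32r_C1 − 33 = 0  ⇒  r_C1 = 1 (r>0 drops 1)

1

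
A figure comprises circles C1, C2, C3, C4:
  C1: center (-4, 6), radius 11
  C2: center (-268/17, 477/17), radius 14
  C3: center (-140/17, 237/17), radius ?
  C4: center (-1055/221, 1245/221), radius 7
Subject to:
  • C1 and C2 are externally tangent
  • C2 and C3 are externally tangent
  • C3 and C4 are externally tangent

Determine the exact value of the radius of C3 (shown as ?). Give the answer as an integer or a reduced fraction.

1. [ext C2·C3]  r_C3² + 28r_C3 − 60 = 0  ⇒  r_C3 = 2 (r>0 drops 1)
2. [ext C3·C4]  r_C3² + 14r_C3 − 32 = 0  ⇒  r_C3 = 2 (r>0 drops 1)

2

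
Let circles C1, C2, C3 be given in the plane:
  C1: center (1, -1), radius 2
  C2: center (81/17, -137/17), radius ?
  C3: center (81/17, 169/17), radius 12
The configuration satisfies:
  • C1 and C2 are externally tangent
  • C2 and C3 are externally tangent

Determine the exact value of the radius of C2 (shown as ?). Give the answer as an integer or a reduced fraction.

1. [ext C1·C2]  r_C2² + 4r_C2 − 60 = 0  ⇒  r_C2 = 6 (r>0 drops 1)
2. [ext C2·C3]  r_C2² + 24r_C2 − 180 = 0  ⇒  r_C2 = 6 (r>0 drops 1)

6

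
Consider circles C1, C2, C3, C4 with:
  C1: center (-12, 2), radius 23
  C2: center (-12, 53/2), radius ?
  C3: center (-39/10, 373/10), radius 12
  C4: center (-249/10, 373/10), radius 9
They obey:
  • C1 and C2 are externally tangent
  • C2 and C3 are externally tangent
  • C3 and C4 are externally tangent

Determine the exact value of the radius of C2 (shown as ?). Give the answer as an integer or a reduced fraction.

3/2

1. [ext C1·C2]  r_C2² + 46r_C2 − 285/4 = 0  ⇒  r_C2 = 3/2 (r>0 drops 1)
2. [ext C2·C3]  r_C2² + 24r_C2 − 153/4 = 0  ⇒  r_C2 = 3/2 (r>0 drops 1)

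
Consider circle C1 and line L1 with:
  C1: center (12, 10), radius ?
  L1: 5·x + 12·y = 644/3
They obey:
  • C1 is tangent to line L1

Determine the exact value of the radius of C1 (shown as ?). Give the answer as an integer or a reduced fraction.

8/3

1. [C1‖L1]  r_C1² − 64/9 = 0  ⇒  r_C1 = 8/3 (r>0 drops 1)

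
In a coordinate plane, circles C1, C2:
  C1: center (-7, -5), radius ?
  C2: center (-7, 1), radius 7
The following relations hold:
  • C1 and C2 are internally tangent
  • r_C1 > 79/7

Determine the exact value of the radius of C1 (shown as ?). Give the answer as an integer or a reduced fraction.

13

1. [int C1,C2]  r_C1² − 14r_C1 + 13 = 0  ⇒  r_C1 = 1 or 13
2. given r_C1 > 79/7: keep 13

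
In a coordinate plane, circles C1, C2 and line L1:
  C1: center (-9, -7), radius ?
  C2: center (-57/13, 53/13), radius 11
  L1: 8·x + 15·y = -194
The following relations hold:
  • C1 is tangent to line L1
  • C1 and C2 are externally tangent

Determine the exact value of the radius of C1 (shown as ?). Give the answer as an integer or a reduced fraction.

1. [C1‖L1]  r_C1² − 1 = 0  ⇒  r_C1 = 1 (r>0 drops 1)
2. [ext C1·C2]  r_C1² + 22r_C1 − 23 = 0  ⇒  r_C1 = 1 (r>0 drops 1)

1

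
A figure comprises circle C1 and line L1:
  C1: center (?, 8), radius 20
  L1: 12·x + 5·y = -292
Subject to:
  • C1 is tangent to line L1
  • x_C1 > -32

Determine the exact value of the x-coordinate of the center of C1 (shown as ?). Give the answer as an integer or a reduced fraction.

1. [C1‖L1]  x_C1² + (166/3)x_C1 + 296 = 0  ⇒  x_C1 = -148/3 or -6
2. given x_C1 > -32: keep -6

-6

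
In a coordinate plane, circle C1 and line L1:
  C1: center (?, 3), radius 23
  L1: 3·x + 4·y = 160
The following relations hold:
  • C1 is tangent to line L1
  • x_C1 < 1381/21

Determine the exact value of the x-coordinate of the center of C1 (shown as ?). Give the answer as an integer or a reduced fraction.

1. [C1‖L1]  x_C1² − (296/3)x_C1 + 2893/3 = 0  ⇒  x_C1 = 11 or 263/3
2. given x_C1 < 1381/21: keep 11

11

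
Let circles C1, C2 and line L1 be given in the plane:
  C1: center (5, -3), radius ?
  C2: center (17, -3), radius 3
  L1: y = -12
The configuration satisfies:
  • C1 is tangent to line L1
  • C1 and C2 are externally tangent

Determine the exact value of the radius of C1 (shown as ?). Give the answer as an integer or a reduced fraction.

1. [C1‖L1]  r_C1² − 81 = 0  ⇒  r_C1 = 9 (r>0 drops 1)
2. [ext C1·C2]  r_C1² + 6r_C1 − 135 = 0  ⇒  r_C1 = 9 (r>0 drops 1)

9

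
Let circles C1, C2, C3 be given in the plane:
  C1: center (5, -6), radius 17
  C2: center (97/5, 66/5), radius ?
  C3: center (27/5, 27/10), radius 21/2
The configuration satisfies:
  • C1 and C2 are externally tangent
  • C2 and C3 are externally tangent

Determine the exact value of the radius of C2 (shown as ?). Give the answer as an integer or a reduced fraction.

1. [ext C1·C2]  r_C2² + 34r_C2 − 287 = 0  ⇒  r_C2 = 7 (r>0 drops 1)
2. [ext C2·C3]  r_C2² + 21r_C2 − 196 = 0  ⇒  r_C2 = 7 (r>0 drops 1)

7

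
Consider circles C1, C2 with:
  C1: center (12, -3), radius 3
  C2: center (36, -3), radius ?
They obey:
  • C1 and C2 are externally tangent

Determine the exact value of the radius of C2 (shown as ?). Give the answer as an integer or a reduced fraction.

21

1. [ext C1·C2]  r_C2² + 6r_C2 − 567 = 0  ⇒  r_C2 = 21 (r>0 drops 1)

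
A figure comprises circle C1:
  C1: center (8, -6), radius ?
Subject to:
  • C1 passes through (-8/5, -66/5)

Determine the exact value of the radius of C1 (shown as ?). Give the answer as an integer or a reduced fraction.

1. [C1∋P]  r_C1² − 144 = 0  ⇒  r_C1 = 12 (r>0 drops 1)

12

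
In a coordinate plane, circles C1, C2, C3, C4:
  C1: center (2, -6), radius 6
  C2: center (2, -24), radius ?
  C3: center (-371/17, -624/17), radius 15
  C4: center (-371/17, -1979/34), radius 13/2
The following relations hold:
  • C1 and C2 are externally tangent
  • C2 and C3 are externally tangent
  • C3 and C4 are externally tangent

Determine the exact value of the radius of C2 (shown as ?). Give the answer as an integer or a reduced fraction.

1. [ext C1·C2]  r_C2² + 12r_C2 − 288 = 0  ⇒  r_C2 = 12 (r>0 drops 1)
2. [ext C2·C3]  r_C2² + 30r_C2 − 504 = 0  ⇒  r_C2 = 12 (r>0 drops 1)

12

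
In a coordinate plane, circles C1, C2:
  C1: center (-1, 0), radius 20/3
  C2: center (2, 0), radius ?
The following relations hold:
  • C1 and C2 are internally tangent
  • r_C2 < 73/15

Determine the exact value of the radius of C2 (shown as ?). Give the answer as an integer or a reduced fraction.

11/3

1. [int C1,C2]  r_C2² − (40/3)r_C2 + 319/9 = 0  ⇒  r_C2 = 11/3 or 29/3
2. given r_C2 < 73/15: keep 11/3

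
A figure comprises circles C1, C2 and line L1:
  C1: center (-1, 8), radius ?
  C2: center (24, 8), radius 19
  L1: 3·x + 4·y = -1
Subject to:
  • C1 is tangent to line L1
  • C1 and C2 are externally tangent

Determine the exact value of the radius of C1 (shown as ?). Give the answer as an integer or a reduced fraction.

1. [C1‖L1]  r_C1² − 36 = 0  ⇒  r_C1 = 6 (r>0 drops 1)
2. [ext C1·C2]  r_C1² + 38r_C1 − 264 = 0  ⇒  r_C1 = 6 (r>0 drops 1)

6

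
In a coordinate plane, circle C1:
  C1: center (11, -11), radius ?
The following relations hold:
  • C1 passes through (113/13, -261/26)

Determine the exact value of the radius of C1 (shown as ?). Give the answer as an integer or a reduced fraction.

1. [C1∋P]  r_C1² − 25/4 = 0  ⇒  r_C1 = 5/2 (r>0 drops 1)

5/2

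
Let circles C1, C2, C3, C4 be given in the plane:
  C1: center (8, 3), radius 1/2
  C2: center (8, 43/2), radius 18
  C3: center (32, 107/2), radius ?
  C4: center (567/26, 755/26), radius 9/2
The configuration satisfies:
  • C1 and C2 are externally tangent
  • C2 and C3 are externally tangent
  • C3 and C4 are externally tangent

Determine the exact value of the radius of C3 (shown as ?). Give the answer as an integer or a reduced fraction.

1. [ext C2·C3]  r_C3² + 36r_C3 − 1276 = 0  ⇒  r_C3 = 22 (r>0 drops 1)
2. [ext C3·C4]  r_C3² + 9r_C3 − 682 = 0  ⇒  r_C3 = 22 (r>0 drops 1)

22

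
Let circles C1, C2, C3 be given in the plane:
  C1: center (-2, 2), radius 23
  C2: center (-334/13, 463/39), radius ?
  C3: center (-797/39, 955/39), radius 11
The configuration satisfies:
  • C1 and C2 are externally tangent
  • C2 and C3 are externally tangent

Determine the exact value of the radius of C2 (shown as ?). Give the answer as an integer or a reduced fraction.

8/3

1. [ext C1·C2]  r_C2² + 46r_C2 − 1168/9 = 0  ⇒  r_C2 = 8/3 (r>0 drops 1)
2. [ext C2·C3]  r_C2² + 22r_C2 − 592/9 = 0  ⇒  r_C2 = 8/3 (r>0 drops 1)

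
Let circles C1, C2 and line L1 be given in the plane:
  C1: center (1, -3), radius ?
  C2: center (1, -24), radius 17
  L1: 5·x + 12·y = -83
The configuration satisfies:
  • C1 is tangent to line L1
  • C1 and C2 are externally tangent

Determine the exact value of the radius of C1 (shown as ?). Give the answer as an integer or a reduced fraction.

1. [C1‖L1]  r_C1² − 16 = 0  ⇒  r_C1 = 4 (r>0 drops 1)
2. [ext C1·C2]  r_C1² + 34r_C1 − 152 = 0  ⇒  r_C1 = 4 (r>0 drops 1)

4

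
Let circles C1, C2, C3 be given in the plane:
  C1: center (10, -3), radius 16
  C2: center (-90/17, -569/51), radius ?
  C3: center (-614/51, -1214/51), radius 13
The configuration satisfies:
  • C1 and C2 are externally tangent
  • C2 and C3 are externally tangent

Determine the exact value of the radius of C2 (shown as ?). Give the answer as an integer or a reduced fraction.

4/3

1. [ext C1·C2]  r_C2² + 32r_C2 − 400/9 = 0  ⇒  r_C2 = 4/3 (r>0 drops 1)
2. [ext C2·C3]  r_C2² + 26r_C2 − 328/9 = 0  ⇒  r_C2 = 4/3 (r>0 drops 1)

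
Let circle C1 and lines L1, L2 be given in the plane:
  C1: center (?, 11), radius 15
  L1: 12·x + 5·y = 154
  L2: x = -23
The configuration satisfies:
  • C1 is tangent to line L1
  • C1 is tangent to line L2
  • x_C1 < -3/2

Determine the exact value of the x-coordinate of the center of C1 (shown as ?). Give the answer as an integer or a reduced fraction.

-8

1. [C1‖L1]  x_C1² − (33/2)x_C1 − 196 = 0  ⇒  x_C1 = -8 or 49/2
2. [C1‖L2]  x_C1² + 46x_C1 + 304 = 0  ⇒  x_C1 = -38 or -8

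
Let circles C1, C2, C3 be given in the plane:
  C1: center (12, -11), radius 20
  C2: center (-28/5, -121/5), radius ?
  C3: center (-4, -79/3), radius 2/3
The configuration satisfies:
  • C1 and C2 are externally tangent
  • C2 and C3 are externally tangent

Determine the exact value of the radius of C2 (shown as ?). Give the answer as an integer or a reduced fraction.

2

1. [ext C1·C2]  r_C2² + 40r_C2 − 84 = 0  ⇒  r_C2 = 2 (r>0 drops 1)
2. [ext C2·C3]  r_C2² + (4/3)r_C2 − 20/3 = 0  ⇒  r_C2 = 2 (r>0 drops 1)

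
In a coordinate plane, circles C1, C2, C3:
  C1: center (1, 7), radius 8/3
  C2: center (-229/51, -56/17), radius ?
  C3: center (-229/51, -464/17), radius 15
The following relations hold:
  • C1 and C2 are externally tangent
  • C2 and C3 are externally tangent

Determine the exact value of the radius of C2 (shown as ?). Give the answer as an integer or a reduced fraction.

9

1. [ext C1·C2]  r_C2² + (16/3)r_C2 − 129 = 0  ⇒  r_C2 = 9 (r>0 drops 1)
2. [ext C2·C3]  r_C2² + 30r_C2 − 351 = 0  ⇒  r_C2 = 9 (r>0 drops 1)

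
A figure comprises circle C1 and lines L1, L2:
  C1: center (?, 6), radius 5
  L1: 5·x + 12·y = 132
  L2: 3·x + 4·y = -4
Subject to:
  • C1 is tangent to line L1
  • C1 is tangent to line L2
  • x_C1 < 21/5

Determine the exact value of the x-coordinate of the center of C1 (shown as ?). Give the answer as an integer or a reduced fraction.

1. [C1‖L1]  x_C1² − 24x_C1 − 25 = 0  ⇒  x_C1 = -1 or 25
2. [C1‖L2]  x_C1² + (56/3)x_C1 + 53/3 = 0  ⇒  x_C1 = -53/3 or -1

-1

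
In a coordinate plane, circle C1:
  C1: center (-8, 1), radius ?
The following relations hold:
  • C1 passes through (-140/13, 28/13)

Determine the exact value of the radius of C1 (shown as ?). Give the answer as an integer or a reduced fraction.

3

1. [C1∋P]  r_C1² − 9 = 0  ⇒  r_C1 = 3 (r>0 drops 1)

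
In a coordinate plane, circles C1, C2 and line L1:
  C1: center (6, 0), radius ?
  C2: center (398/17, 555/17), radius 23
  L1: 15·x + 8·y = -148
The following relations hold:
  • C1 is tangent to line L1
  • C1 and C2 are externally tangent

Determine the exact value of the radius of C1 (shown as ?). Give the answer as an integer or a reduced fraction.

1. [C1‖L1]  r_C1² − 196 = 0  ⇒  r_C1 = 14 (r>0 drops 1)
2. [ext C1·C2]  r_C1² + 46r_C1 − 840 = 0  ⇒  r_C1 = 14 (r>0 drops 1)

14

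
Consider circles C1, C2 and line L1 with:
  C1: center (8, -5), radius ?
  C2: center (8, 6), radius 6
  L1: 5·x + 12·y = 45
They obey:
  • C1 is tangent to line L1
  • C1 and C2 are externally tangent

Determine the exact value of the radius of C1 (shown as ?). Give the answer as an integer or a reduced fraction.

1. [C1‖L1]  r_C1² − 25 = 0  ⇒  r_C1 = 5 (r>0 drops 1)
2. [ext C1·C2]  r_C1² + 12r_C1 − 85 = 0  ⇒  r_C1 = 5 (r>0 drops 1)

5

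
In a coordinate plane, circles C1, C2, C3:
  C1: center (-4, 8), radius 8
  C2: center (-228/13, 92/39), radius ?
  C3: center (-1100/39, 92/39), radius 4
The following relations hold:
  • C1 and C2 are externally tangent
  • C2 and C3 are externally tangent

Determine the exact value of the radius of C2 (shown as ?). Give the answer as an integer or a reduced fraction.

20/3

1. [ext C1·C2]  r_C2² + 16r_C2 − 1360/9 = 0  ⇒  r_C2 = 20/3 (r>0 drops 1)
2. [ext C2·C3]  r_C2² + 8r_C2 − 880/9 = 0  ⇒  r_C2 = 20/3 (r>0 drops 1)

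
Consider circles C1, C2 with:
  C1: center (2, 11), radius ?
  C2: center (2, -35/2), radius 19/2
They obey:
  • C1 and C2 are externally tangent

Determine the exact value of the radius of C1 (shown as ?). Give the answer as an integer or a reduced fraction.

1. [ext C1·C2]  r_C1² + 19r_C1 − 722 = 0  ⇒  r_C1 = 19 (r>0 drops 1)

19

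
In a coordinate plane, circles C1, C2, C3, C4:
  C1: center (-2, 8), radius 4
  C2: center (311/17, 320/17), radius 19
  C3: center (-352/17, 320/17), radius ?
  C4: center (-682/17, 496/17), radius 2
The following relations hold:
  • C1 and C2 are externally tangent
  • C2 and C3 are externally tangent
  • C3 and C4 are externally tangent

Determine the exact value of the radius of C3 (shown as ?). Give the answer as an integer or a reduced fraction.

1. [ext C2·C3]  r_C3² + 38r_C3 − 1160 = 0  ⇒  r_C3 = 20 (r>0 drops 1)
2. [ext C3·C4]  r_C3² + 4r_C3 − 480 = 0  ⇒  r_C3 = 20 (r>0 drops 1)

20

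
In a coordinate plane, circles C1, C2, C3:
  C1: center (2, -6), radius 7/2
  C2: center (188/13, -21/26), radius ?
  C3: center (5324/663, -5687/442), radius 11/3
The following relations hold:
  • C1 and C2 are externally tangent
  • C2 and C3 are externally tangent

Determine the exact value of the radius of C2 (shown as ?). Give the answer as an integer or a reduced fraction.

10

1. [ext C1·C2]  r_C2² + 7r_C2 − 170 = 0  ⇒  r_C2 = 10 (r>0 drops 1)
2. [ext C2·C3]  r_C2² + (22/3)r_C2 − 520/3 = 0  ⇒  r_C2 = 10 (r>0 drops 1)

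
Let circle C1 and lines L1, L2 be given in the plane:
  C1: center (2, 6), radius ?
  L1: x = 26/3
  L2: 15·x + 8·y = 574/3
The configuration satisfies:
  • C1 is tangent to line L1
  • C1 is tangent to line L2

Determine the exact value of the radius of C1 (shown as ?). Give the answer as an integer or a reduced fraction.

1. [C1‖L1]  r_C1² − 400/9 = 0  ⇒  r_C1 = 20/3 (r>0 drops 1)
2. [C1‖L2]  r_C1² − 400/9 = 0  ⇒  r_C1 = 20/3 (r>0 drops 1)

20/3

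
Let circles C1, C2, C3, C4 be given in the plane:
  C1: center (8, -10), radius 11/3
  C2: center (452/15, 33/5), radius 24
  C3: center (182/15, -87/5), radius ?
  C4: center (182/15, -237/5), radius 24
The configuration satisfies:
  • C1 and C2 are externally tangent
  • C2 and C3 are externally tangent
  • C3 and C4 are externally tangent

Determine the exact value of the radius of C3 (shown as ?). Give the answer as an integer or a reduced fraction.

1. [ext C2·C3]  r_C3² + 48r_C3 − 324 = 0  ⇒  r_C3 = 6 (r>0 drops 1)
2. [ext C3·C4]  r_C3² + 48r_C3 − 324 = 0  ⇒  r_C3 = 6 (r>0 drops 1)

6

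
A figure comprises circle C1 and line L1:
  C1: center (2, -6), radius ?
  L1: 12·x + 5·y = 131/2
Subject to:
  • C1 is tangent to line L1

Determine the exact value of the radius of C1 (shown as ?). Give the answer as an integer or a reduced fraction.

11/2

1. [C1‖L1]  r_C1² − 121/4 = 0  ⇒  r_C1 = 11/2 (r>0 drops 1)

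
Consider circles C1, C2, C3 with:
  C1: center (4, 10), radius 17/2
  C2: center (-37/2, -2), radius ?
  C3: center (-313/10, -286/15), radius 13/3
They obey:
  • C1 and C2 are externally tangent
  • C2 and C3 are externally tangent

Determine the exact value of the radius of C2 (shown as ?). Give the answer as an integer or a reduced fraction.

17

1. [ext C1·C2]  r_C2² + 17r_C2 − 578 = 0  ⇒  r_C2 = 17 (r>0 drops 1)
2. [ext C2·C3]  r_C2² + (26/3)r_C2 − 1309/3 = 0  ⇒  r_C2 = 17 (r>0 drops 1)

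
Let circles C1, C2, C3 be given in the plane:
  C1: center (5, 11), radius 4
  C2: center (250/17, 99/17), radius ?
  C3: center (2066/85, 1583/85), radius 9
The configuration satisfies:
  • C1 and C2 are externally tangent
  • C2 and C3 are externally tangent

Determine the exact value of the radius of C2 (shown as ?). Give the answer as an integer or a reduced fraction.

7

1. [ext C1·C2]  r_C2² + 8r_C2 − 105 = 0  ⇒  r_C2 = 7 (r>0 drops 1)
2. [ext C2·C3]  r_C2² + 18r_C2 − 175 = 0  ⇒  r_C2 = 7 (r>0 drops 1)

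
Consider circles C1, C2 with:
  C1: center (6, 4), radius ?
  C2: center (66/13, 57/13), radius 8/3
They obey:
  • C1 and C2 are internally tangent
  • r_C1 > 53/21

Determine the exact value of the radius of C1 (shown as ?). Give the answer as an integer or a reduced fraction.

11/3

1. [int C1,C2]  r_C1² − (16/3)r_C1 + 55/9 = 0  ⇒  r_C1 = 5/3 or 11/3
2. given r_C1 > 53/21: keep 11/3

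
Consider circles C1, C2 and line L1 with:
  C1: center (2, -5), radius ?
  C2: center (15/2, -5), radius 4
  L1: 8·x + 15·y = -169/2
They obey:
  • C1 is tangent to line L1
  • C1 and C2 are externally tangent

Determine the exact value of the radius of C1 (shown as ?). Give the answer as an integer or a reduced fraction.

3/2

1. [C1‖L1]  r_C1² − 9/4 = 0  ⇒  r_C1 = 3/2 (r>0 drops 1)
2. [ext C1·C2]  r_C1² + 8r_C1 − 57/4 = 0  ⇒  r_C1 = 3/2 (r>0 drops 1)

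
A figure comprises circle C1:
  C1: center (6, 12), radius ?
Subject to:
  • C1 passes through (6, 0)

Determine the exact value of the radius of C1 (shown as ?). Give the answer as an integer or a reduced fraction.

1. [C1∋P]  r_C1² − 144 = 0  ⇒  r_C1 = 12 (r>0 drops 1)

12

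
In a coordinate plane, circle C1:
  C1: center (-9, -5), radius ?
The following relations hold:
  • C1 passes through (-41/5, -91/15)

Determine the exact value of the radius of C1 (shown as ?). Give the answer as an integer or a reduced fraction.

1. [C1∋P]  r_C1² − 16/9 = 0  ⇒  r_C1 = 4/3 (r>0 drops 1)

4/3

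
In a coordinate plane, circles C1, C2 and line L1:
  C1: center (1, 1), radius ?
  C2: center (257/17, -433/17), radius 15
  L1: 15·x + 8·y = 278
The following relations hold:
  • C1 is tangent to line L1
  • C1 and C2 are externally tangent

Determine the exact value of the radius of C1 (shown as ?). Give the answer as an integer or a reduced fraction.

15

1. [C1‖L1]  r_C1² − 225 = 0  ⇒  r_C1 = 15 (r>0 drops 1)
2. [ext C1·C2]  r_C1² + 30r_C1 − 675 = 0  ⇒  r_C1 = 15 (r>0 drops 1)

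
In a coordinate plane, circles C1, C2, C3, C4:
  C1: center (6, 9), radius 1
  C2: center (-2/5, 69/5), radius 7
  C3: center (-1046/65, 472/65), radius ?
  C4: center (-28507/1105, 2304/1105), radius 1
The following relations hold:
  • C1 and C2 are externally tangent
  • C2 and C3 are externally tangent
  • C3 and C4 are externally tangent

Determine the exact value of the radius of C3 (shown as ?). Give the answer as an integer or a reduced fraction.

1. [ext C2·C3]  r_C3² + 14r_C3 − 240 = 0  ⇒  r_C3 = 10 (r>0 drops 1)
2. [ext C3·C4]  r_C3² + 2r_C3 − 120 = 0  ⇒  r_C3 = 10 (r>0 drops 1)

10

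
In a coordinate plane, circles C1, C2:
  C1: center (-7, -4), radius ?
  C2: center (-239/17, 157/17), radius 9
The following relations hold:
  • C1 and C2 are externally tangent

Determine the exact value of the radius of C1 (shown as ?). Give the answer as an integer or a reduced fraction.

1. [ext C1·C2]  r_C1² + 18r_C1 − 144 = 0  ⇒  r_C1 = 6 (r>0 drops 1)

6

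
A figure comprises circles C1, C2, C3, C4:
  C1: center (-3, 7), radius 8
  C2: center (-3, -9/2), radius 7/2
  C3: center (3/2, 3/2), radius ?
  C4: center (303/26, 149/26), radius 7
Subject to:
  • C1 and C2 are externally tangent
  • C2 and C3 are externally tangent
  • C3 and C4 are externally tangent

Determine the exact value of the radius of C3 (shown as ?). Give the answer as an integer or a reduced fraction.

4

1. [ext C2·C3]  r_C3² + 7r_C3 − 44 = 0  ⇒  r_C3 = 4 (r>0 drops 1)
2. [ext C3·C4]  r_C3² + 14r_C3 − 72 = 0  ⇒  r_C3 = 4 (r>0 drops 1)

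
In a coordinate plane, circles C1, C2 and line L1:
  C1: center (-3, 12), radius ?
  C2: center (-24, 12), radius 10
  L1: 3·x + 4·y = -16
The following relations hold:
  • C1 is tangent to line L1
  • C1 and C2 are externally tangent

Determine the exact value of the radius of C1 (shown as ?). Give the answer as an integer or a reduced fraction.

11

1. [C1‖L1]  r_C1² − 121 = 0  ⇒  r_C1 = 11 (r>0 drops 1)
2. [ext C1·C2]  r_C1² + 20r_C1 − 341 = 0  ⇒  r_C1 = 11 (r>0 drops 1)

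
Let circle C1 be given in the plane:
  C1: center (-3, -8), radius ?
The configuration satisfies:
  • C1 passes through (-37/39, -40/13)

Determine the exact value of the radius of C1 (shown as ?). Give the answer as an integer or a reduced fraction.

16/3

1. [C1∋P]  r_C1² − 256/9 = 0  ⇒  r_C1 = 16/3 (r>0 drops 1)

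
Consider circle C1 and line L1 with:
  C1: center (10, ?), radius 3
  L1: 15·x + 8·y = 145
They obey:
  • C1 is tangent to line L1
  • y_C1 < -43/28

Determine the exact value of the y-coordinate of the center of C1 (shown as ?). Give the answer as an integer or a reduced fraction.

-7

1. [C1‖L1]  y_C1² + (5/4)y_C1 − 161/4 = 0  ⇒  y_C1 = -7 or 23/4
2. given y_C1 < -43/28: keep -7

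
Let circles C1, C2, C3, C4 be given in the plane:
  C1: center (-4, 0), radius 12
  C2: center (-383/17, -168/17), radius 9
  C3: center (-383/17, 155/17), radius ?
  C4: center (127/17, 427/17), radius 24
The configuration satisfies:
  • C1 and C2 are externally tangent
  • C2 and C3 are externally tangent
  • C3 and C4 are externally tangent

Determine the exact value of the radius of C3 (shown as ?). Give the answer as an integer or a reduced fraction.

1. [ext C2·C3]  r_C3² + 18r_C3 − 280 = 0  ⇒  r_C3 = 10 (r>0 drops 1)
2. [ext C3·C4]  r_C3² + 48r_C3 − 580 = 0  ⇒  r_C3 = 10 (r>0 drops 1)

10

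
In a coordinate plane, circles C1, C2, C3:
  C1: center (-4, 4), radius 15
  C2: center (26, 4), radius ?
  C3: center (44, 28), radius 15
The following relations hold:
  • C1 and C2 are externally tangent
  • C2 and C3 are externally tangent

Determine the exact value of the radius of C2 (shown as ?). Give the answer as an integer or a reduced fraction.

1. [ext C1·C2]  r_C2² + 30r_C2 − 675 = 0  ⇒  r_C2 = 15 (r>0 drops 1)
2. [ext C2·C3]  r_C2² + 30r_C2 − 675 = 0  ⇒  r_C2 = 15 (r>0 drops 1)

15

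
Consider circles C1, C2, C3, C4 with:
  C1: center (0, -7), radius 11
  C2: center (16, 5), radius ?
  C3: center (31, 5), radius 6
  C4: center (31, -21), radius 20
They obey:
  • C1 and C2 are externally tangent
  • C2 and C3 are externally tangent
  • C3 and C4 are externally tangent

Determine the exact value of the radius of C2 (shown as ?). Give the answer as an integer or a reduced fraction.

9

1. [ext C1·C2]  r_C2² + 22r_C2 − 279 = 0  ⇒  r_C2 = 9 (r>0 drops 1)
2. [ext C2·C3]  r_C2² + 12r_C2 − 189 = 0  ⇒  r_C2 = 9 (r>0 drops 1)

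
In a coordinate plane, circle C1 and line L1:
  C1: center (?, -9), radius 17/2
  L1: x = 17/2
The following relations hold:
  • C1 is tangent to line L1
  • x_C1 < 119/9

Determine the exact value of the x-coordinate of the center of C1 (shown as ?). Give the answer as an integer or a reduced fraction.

1. [C1‖L1]  x_C1² − 17x_C1 = 0  ⇒  x_C1 = 0 or 17
2. given x_C1 < 119/9: keep 0

0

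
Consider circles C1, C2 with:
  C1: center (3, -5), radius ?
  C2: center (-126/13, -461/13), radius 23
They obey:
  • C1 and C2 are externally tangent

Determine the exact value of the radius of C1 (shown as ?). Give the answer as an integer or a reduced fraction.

1. [ext C1·C2]  r_C1² + 46r_C1 − 560 = 0  ⇒  r_C1 = 10 (r>0 drops 1)

10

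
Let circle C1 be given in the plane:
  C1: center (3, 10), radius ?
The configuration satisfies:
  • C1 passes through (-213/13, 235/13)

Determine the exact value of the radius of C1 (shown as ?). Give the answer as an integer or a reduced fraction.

1. [C1∋P]  r_C1² − 441 = 0  ⇒  r_C1 = 21 (r>0 drops 1)

21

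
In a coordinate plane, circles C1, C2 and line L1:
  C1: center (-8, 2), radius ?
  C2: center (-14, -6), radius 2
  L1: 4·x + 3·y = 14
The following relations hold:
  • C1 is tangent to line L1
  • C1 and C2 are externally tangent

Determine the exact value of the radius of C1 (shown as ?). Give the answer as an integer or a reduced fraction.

8

1. [C1‖L1]  r_C1² − 64 = 0  ⇒  r_C1 = 8 (r>0 drops 1)
2. [ext C1·C2]  r_C1² + 4r_C1 − 96 = 0  ⇒  r_C1 = 8 (r>0 drops 1)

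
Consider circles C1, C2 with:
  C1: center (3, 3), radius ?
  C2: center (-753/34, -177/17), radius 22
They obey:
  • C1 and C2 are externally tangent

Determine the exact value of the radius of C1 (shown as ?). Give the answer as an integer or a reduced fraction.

13/2

1. [ext C1·C2]  r_C1² + 44r_C1 − 1313/4 = 0  ⇒  r_C1 = 13/2 (r>0 drops 1)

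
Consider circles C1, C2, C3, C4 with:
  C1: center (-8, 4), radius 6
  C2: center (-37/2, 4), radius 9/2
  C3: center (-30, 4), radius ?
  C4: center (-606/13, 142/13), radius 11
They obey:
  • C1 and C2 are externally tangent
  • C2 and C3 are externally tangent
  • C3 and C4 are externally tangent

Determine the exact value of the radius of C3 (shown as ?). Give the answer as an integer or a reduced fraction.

7

1. [ext C2·C3]  r_C3² + 9r_C3 − 112 = 0  ⇒  r_C3 = 7 (r>0 drops 1)
2. [ext C3·C4]  r_C3² + 22r_C3 − 203 = 0  ⇒  r_C3 = 7 (r>0 drops 1)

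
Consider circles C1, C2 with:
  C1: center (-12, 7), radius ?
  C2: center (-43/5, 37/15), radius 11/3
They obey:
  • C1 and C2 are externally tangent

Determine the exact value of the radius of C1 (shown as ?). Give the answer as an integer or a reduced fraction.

2

1. [ext C1·C2]  r_C1² + (22/3)r_C1 − 56/3 = 0  ⇒  r_C1 = 2 (r>0 drops 1)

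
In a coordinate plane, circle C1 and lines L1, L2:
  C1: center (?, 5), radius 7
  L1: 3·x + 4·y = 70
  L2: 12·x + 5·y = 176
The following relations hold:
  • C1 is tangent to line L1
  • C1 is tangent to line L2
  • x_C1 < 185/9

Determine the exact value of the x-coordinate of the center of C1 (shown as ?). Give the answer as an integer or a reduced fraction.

1. [C1‖L1]  x_C1² − (100/3)x_C1 + 425/3 = 0  ⇒  x_C1 = 5 or 85/3
2. [C1‖L2]  x_C1² − (151/6)x_C1 + 605/6 = 0  ⇒  x_C1 = 5 or 121/6

5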